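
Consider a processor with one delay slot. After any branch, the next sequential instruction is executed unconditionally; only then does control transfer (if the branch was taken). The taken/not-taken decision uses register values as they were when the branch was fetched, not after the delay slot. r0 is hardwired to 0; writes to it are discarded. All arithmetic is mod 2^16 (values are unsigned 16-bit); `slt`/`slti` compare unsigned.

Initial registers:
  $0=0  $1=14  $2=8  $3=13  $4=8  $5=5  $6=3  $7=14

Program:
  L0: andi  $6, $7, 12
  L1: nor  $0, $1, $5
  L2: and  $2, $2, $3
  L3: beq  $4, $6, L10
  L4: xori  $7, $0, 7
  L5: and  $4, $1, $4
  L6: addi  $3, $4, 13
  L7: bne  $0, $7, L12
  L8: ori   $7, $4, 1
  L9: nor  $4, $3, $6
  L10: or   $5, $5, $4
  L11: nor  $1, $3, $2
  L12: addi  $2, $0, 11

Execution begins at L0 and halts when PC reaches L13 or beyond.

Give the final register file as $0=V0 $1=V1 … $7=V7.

[0] andi  $6, $7, 12  →  {$0:0, $1:14, $2:8, $3:13, $4:8, $5:5, $6:12, $7:14}
[1] nor  $0, $1, $5  →  {$0:0, $1:14, $2:8, $3:13, $4:8, $5:5, $6:12, $7:14}
[2] and  $2, $2, $3  →  {$0:0, $1:14, $2:8, $3:13, $4:8, $5:5, $6:12, $7:14}
[3] beq  $4, $6, L10  →  {$0:0, $1:14, $2:8, $3:13, $4:8, $5:5, $6:12, $7:14}  ⟨branch fallthrough⟩
[4] xori  $7, $0, 7  →  {$0:0, $1:14, $2:8, $3:13, $4:8, $5:5, $6:12, $7:7}
[5] and  $4, $1, $4  →  {$0:0, $1:14, $2:8, $3:13, $4:8, $5:5, $6:12, $7:7}
[6] addi  $3, $4, 13  →  {$0:0, $1:14, $2:8, $3:21, $4:8, $5:5, $6:12, $7:7}
[7] bne  $0, $7, L12  →  {$0:0, $1:14, $2:8, $3:21, $4:8, $5:5, $6:12, $7:7}  ⟨branch taken⟩
[8] ori   $7, $4, 1  →  {$0:0, $1:14, $2:8, $3:21, $4:8, $5:5, $6:12, $7:9}
[12] addi  $2, $0, 11  →  {$0:0, $1:14, $2:11, $3:21, $4:8, $5:5, $6:12, $7:9}

$0=0 $1=14 $2=11 $3=21 $4=8 $5=5 $6=12 $7=9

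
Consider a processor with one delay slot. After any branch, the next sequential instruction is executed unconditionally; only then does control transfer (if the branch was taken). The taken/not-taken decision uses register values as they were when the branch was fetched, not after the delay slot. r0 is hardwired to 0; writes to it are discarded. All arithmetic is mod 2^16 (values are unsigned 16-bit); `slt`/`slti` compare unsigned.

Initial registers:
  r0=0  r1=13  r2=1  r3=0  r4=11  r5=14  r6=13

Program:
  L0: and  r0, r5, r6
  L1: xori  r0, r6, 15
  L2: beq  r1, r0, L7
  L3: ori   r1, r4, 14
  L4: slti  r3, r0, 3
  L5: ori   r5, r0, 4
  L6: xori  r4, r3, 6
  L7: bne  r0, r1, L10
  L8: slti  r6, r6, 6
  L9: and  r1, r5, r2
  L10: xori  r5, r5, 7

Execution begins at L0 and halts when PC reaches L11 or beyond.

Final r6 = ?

PC=0  and  r0, r5, r6        | r0=0 r1=13 r2=1 r3=0 r4=11 r5=14 r6=13
PC=1  xori  r0, r6, 15       | r0=0 r1=13 r2=1 r3=0 r4=11 r5=14 r6=13
PC=2  beq  r1, r0, L7        | r0=0 r1=13 r2=1 r3=0 r4=11 r5=14 r6=13  [not taken]
PC=3  ori   r1, r4, 14       | r0=0 r1=15 r2=1 r3=0 r4=11 r5=14 r6=13
PC=4  slti  r3, r0, 3        | r0=0 r1=15 r2=1 r3=1 r4=11 r5=14 r6=13
PC=5  ori   r5, r0, 4        | r0=0 r1=15 r2=1 r3=1 r4=11 r5=4 r6=13
PC=6  xori  r4, r3, 6        | r0=0 r1=15 r2=1 r3=1 r4=7 r5=4 r6=13
PC=7  bne  r0, r1, L10       | r0=0 r1=15 r2=1 r3=1 r4=7 r5=4 r6=13  [TAKEN]
PC=8  slti  r6, r6, 6        | r0=0 r1=15 r2=1 r3=1 r4=7 r5=4 r6=0
PC=10 xori  r5, r5, 7        | r0=0 r1=15 r2=1 r3=1 r4=7 r5=3 r6=0

0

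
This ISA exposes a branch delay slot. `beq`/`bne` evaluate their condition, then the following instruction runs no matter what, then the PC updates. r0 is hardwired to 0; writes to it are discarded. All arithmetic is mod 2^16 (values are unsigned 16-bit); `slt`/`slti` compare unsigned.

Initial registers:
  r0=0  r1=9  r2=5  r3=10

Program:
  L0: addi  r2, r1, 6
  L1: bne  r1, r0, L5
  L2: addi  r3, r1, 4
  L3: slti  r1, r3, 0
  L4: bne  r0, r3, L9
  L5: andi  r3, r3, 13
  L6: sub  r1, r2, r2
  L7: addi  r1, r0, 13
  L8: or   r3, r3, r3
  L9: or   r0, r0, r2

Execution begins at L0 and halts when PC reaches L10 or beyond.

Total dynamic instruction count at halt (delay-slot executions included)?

PC=0  addi  r2, r1, 6        | r0=0 r1=9 r2=15 r3=10
PC=1  bne  r1, r0, L5        | r0=0 r1=9 r2=15 r3=10  [TAKEN]
PC=2  addi  r3, r1, 4        | r0=0 r1=9 r2=15 r3=13
PC=5  andi  r3, r3, 13       | r0=0 r1=9 r2=15 r3=13
PC=6  sub  r1, r2, r2        | r0=0 r1=0 r2=15 r3=13
PC=7  addi  r1, r0, 13       | r0=0 r1=13 r2=15 r3=13
PC=8  or   r3, r3, r3        | r0=0 r1=13 r2=15 r3=13
PC=9  or   r0, r0, r2        | r0=0 r1=13 r2=15 r3=13

8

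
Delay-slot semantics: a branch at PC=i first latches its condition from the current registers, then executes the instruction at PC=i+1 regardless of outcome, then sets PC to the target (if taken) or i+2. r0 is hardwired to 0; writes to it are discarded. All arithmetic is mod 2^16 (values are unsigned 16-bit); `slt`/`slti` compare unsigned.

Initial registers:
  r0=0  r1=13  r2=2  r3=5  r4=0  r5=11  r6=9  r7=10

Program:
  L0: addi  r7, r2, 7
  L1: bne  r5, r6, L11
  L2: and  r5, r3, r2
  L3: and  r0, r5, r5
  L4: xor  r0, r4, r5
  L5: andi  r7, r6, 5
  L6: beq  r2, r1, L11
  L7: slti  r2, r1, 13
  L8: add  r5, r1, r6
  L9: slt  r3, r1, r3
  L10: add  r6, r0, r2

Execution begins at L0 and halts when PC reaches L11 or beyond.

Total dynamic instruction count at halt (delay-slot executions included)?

3

#0 addi  r7, r2, 7 ; 0/13/2/5/0/11/9/9
#1 bne  r5, r6, L11 ; 0/13/2/5/0/11/9/9 ; →target
#2 and  r5, r3, r2 ; 0/13/2/5/0/0/9/9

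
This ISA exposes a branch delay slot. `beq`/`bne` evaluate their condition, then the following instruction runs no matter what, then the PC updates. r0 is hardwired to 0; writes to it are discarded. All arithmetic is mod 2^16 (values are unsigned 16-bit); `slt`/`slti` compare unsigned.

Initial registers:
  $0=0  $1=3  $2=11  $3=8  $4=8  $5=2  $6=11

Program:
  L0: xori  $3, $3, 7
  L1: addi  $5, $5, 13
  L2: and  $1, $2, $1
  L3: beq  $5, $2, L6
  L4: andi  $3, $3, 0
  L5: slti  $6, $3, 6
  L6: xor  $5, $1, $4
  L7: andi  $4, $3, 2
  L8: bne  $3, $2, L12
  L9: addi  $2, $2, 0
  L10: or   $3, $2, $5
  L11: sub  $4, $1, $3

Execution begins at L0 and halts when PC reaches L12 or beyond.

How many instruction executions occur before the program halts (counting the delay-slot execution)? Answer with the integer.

10

PC=0  xori  $3, $3, 7        | $0=0 $1=3 $2=11 $3=15 $4=8 $5=2 $6=11
PC=1  addi  $5, $5, 13       | $0=0 $1=3 $2=11 $3=15 $4=8 $5=15 $6=11
PC=2  and  $1, $2, $1        | $0=0 $1=3 $2=11 $3=15 $4=8 $5=15 $6=11
PC=3  beq  $5, $2, L6        | $0=0 $1=3 $2=11 $3=15 $4=8 $5=15 $6=11  [not taken]
PC=4  andi  $3, $3, 0        | $0=0 $1=3 $2=11 $3=0 $4=8 $5=15 $6=11
PC=5  slti  $6, $3, 6        | $0=0 $1=3 $2=11 $3=0 $4=8 $5=15 $6=1
PC=6  xor  $5, $1, $4        | $0=0 $1=3 $2=11 $3=0 $4=8 $5=11 $6=1
PC=7  andi  $4, $3, 2        | $0=0 $1=3 $2=11 $3=0 $4=0 $5=11 $6=1
PC=8  bne  $3, $2, L12       | $0=0 $1=3 $2=11 $3=0 $4=0 $5=11 $6=1  [TAKEN]
PC=9  addi  $2, $2, 0        | $0=0 $1=3 $2=11 $3=0 $4=0 $5=11 $6=1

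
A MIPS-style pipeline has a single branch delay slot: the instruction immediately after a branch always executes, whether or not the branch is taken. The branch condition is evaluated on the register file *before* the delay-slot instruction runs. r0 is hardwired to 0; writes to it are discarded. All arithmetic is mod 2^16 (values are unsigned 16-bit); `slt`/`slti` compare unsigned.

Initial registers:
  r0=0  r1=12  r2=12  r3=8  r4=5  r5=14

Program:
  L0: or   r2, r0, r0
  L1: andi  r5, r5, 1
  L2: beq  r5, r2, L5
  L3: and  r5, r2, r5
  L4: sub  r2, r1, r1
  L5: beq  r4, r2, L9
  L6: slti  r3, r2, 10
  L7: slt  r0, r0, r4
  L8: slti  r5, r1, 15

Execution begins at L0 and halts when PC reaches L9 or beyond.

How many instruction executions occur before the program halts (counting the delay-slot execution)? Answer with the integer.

#0 or   r2, r0, r0 ; 0/12/0/8/5/14
#1 andi  r5, r5, 1 ; 0/12/0/8/5/0
#2 beq  r5, r2, L5 ; 0/12/0/8/5/0 ; →target
#3 and  r5, r2, r5 ; 0/12/0/8/5/0
#5 beq  r4, r2, L9 ; 0/12/0/8/5/0 ; →fallthru
#6 slti  r3, r2, 10 ; 0/12/0/1/5/0
#7 slt  r0, r0, r4 ; 0/12/0/1/5/0
#8 slti  r5, r1, 15 ; 0/12/0/1/5/1

8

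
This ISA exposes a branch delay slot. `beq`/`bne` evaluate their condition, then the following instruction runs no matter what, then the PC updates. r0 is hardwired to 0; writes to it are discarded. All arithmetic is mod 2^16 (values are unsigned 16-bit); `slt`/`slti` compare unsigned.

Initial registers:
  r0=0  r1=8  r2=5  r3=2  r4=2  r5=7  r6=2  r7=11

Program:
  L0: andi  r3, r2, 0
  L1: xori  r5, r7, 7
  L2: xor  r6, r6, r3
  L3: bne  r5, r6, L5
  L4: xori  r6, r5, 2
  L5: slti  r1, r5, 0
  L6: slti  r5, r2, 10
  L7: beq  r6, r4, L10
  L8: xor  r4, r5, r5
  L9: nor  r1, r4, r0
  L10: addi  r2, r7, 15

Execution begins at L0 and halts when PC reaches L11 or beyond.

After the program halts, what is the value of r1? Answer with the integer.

65535

#0 andi  r3, r2, 0 ; 0/8/5/0/2/7/2/11
#1 xori  r5, r7, 7 ; 0/8/5/0/2/12/2/11
#2 xor  r6, r6, r3 ; 0/8/5/0/2/12/2/11
#3 bne  r5, r6, L5 ; 0/8/5/0/2/12/2/11 ; →target
#4 xori  r6, r5, 2 ; 0/8/5/0/2/12/14/11
#5 slti  r1, r5, 0 ; 0/0/5/0/2/12/14/11
#6 slti  r5, r2, 10 ; 0/0/5/0/2/1/14/11
#7 beq  r6, r4, L10 ; 0/0/5/0/2/1/14/11 ; →fallthru
#8 xor  r4, r5, r5 ; 0/0/5/0/0/1/14/11
#9 nor  r1, r4, r0 ; 0/65535/5/0/0/1/14/11
#10 addi  r2, r7, 15 ; 0/65535/26/0/0/1/14/11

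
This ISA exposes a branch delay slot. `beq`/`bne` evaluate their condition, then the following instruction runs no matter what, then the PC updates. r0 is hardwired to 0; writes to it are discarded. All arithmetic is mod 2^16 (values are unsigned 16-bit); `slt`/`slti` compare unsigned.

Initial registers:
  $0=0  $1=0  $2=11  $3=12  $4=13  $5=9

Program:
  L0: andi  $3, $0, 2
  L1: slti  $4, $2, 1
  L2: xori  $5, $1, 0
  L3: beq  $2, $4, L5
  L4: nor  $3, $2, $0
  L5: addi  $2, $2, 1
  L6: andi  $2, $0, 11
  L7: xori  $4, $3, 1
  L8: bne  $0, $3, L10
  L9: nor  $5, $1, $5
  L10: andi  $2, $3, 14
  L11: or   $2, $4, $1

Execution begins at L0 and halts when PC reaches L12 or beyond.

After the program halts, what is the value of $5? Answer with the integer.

65535

[0] andi  $3, $0, 2  →  {$0:0, $1:0, $2:11, $3:0, $4:13, $5:9}
[1] slti  $4, $2, 1  →  {$0:0, $1:0, $2:11, $3:0, $4:0, $5:9}
[2] xori  $5, $1, 0  →  {$0:0, $1:0, $2:11, $3:0, $4:0, $5:0}
[3] beq  $2, $4, L5  →  {$0:0, $1:0, $2:11, $3:0, $4:0, $5:0}  ⟨branch fallthrough⟩
[4] nor  $3, $2, $0  →  {$0:0, $1:0, $2:11, $3:65524, $4:0, $5:0}
[5] addi  $2, $2, 1  →  {$0:0, $1:0, $2:12, $3:65524, $4:0, $5:0}
[6] andi  $2, $0, 11  →  {$0:0, $1:0, $2:0, $3:65524, $4:0, $5:0}
[7] xori  $4, $3, 1  →  {$0:0, $1:0, $2:0, $3:65524, $4:65525, $5:0}
[8] bne  $0, $3, L10  →  {$0:0, $1:0, $2:0, $3:65524, $4:65525, $5:0}  ⟨branch taken⟩
[9] nor  $5, $1, $5  →  {$0:0, $1:0, $2:0, $3:65524, $4:65525, $5:65535}
[10] andi  $2, $3, 14  →  {$0:0, $1:0, $2:4, $3:65524, $4:65525, $5:65535}
[11] or   $2, $4, $1  →  {$0:0, $1:0, $2:65525, $3:65524, $4:65525, $5:65535}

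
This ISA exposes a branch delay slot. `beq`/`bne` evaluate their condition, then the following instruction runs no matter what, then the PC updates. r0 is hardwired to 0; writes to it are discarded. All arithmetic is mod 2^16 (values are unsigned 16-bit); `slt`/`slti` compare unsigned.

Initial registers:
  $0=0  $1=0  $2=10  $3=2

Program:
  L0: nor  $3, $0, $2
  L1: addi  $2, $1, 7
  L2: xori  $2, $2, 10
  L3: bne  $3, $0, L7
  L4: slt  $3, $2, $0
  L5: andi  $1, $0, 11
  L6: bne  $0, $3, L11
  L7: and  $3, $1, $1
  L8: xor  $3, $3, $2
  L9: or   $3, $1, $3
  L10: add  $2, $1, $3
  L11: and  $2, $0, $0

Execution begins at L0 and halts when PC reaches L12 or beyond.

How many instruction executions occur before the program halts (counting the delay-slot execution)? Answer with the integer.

10

[0] nor  $3, $0, $2  →  {$0:0, $1:0, $2:10, $3:65525}
[1] addi  $2, $1, 7  →  {$0:0, $1:0, $2:7, $3:65525}
[2] xori  $2, $2, 10  →  {$0:0, $1:0, $2:13, $3:65525}
[3] bne  $3, $0, L7  →  {$0:0, $1:0, $2:13, $3:65525}  ⟨branch taken⟩
[4] slt  $3, $2, $0  →  {$0:0, $1:0, $2:13, $3:0}
[7] and  $3, $1, $1  →  {$0:0, $1:0, $2:13, $3:0}
[8] xor  $3, $3, $2  →  {$0:0, $1:0, $2:13, $3:13}
[9] or   $3, $1, $3  →  {$0:0, $1:0, $2:13, $3:13}
[10] add  $2, $1, $3  →  {$0:0, $1:0, $2:13, $3:13}
[11] and  $2, $0, $0  →  {$0:0, $1:0, $2:0, $3:13}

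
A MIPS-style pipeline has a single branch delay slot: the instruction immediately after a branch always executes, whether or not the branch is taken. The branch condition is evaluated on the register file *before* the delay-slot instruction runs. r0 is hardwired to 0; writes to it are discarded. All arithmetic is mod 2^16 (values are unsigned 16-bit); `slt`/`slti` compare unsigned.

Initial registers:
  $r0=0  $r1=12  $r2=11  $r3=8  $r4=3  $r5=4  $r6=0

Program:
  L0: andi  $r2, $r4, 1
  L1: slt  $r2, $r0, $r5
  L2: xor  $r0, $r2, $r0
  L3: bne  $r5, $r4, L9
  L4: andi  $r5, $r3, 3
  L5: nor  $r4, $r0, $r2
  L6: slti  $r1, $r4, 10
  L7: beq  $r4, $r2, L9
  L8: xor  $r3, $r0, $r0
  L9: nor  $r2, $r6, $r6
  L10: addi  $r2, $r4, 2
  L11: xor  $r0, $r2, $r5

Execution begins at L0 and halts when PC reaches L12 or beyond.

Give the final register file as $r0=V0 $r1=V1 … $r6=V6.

  step pc=0: andi  $r2, $r4, 1  regs=(0,12,1,8,3,4,0)
  step pc=1: slt  $r2, $r0, $r5  regs=(0,12,1,8,3,4,0)
  step pc=2: xor  $r0, $r2, $r0  regs=(0,12,1,8,3,4,0)
  step pc=3: bne  $r5, $r4, L9  cond=T  regs=(0,12,1,8,3,4,0)
  step pc=4: andi  $r5, $r3, 3  regs=(0,12,1,8,3,0,0)
  step pc=9: nor  $r2, $r6, $r6  regs=(0,12,65535,8,3,0,0)
  step pc=10: addi  $r2, $r4, 2  regs=(0,12,5,8,3,0,0)
  step pc=11: xor  $r0, $r2, $r5  regs=(0,12,5,8,3,0,0)

$r0=0 $r1=12 $r2=5 $r3=8 $r4=3 $r5=0 $r6=0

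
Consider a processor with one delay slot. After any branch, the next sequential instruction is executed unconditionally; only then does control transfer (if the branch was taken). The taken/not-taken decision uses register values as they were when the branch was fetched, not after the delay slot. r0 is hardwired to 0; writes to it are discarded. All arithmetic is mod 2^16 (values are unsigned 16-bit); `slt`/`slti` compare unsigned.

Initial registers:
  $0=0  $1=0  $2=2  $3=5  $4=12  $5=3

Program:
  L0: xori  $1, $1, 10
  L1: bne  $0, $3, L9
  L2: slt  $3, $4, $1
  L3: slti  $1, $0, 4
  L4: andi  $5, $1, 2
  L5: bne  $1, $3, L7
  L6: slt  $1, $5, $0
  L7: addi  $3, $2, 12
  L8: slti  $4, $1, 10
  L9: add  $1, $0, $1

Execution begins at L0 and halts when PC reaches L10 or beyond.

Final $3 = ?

0

[0] xori  $1, $1, 10  →  {$0:0, $1:10, $2:2, $3:5, $4:12, $5:3}
[1] bne  $0, $3, L9  →  {$0:0, $1:10, $2:2, $3:5, $4:12, $5:3}  ⟨branch taken⟩
[2] slt  $3, $4, $1  →  {$0:0, $1:10, $2:2, $3:0, $4:12, $5:3}
[9] add  $1, $0, $1  →  {$0:0, $1:10, $2:2, $3:0, $4:12, $5:3}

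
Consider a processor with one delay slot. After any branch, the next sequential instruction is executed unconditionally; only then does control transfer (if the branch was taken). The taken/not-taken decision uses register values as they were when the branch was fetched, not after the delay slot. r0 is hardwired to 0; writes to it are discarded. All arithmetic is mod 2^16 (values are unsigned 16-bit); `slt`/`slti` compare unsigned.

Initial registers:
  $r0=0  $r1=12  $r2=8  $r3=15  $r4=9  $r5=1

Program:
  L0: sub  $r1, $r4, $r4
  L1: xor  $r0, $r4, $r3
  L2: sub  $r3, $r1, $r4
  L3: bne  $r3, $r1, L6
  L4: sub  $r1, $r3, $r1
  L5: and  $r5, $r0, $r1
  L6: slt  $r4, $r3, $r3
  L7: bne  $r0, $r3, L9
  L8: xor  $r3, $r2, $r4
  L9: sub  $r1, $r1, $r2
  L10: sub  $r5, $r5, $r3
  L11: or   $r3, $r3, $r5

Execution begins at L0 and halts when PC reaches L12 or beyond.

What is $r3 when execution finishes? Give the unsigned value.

65529

  step pc=0: sub  $r1, $r4, $r4  regs=(0,0,8,15,9,1)
  step pc=1: xor  $r0, $r4, $r3  regs=(0,0,8,15,9,1)
  step pc=2: sub  $r3, $r1, $r4  regs=(0,0,8,65527,9,1)
  step pc=3: bne  $r3, $r1, L6  cond=T  regs=(0,0,8,65527,9,1)
  step pc=4: sub  $r1, $r3, $r1  regs=(0,65527,8,65527,9,1)
  step pc=6: slt  $r4, $r3, $r3  regs=(0,65527,8,65527,0,1)
  step pc=7: bne  $r0, $r3, L9  cond=T  regs=(0,65527,8,65527,0,1)
  step pc=8: xor  $r3, $r2, $r4  regs=(0,65527,8,8,0,1)
  step pc=9: sub  $r1, $r1, $r2  regs=(0,65519,8,8,0,1)
  step pc=10: sub  $r5, $r5, $r3  regs=(0,65519,8,8,0,65529)
  step pc=11: or   $r3, $r3, $r5  regs=(0,65519,8,65529,0,65529)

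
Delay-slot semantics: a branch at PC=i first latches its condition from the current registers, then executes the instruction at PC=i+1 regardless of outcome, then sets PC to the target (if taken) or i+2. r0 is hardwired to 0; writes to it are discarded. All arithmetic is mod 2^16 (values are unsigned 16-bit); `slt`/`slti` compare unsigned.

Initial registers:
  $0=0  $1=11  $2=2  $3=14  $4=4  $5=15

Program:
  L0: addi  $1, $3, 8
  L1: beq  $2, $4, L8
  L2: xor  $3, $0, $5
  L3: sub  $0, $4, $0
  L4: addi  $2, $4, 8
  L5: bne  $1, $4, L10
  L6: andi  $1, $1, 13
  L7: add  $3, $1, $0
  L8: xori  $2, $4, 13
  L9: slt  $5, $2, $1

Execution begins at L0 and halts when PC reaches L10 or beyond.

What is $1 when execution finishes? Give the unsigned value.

  step pc=0: addi  $1, $3, 8  regs=(0,22,2,14,4,15)
  step pc=1: beq  $2, $4, L8  cond=F  regs=(0,22,2,14,4,15)
  step pc=2: xor  $3, $0, $5  regs=(0,22,2,15,4,15)
  step pc=3: sub  $0, $4, $0  regs=(0,22,2,15,4,15)
  step pc=4: addi  $2, $4, 8  regs=(0,22,12,15,4,15)
  step pc=5: bne  $1, $4, L10  cond=T  regs=(0,22,12,15,4,15)
  step pc=6: andi  $1, $1, 13  regs=(0,4,12,15,4,15)

4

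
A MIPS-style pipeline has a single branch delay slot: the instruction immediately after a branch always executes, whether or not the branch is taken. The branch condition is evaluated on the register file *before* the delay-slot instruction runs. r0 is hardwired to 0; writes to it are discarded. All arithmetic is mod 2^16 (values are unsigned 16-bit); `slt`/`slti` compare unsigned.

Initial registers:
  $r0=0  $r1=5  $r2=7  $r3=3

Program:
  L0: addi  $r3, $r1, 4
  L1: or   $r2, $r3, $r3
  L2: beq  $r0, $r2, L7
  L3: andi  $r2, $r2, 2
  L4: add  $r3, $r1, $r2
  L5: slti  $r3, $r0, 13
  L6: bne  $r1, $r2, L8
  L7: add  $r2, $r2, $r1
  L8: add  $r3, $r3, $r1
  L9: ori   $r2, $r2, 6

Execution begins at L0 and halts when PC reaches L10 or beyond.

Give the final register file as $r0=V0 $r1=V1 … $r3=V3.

[0] addi  $r3, $r1, 4  →  {$r0:0, $r1:5, $r2:7, $r3:9}
[1] or   $r2, $r3, $r3  →  {$r0:0, $r1:5, $r2:9, $r3:9}
[2] beq  $r0, $r2, L7  →  {$r0:0, $r1:5, $r2:9, $r3:9}  ⟨branch fallthrough⟩
[3] andi  $r2, $r2, 2  →  {$r0:0, $r1:5, $r2:0, $r3:9}
[4] add  $r3, $r1, $r2  →  {$r0:0, $r1:5, $r2:0, $r3:5}
[5] slti  $r3, $r0, 13  →  {$r0:0, $r1:5, $r2:0, $r3:1}
[6] bne  $r1, $r2, L8  →  {$r0:0, $r1:5, $r2:0, $r3:1}  ⟨branch taken⟩
[7] add  $r2, $r2, $r1  →  {$r0:0, $r1:5, $r2:5, $r3:1}
[8] add  $r3, $r3, $r1  →  {$r0:0, $r1:5, $r2:5, $r3:6}
[9] ori   $r2, $r2, 6  →  {$r0:0, $r1:5, $r2:7, $r3:6}

$r0=0 $r1=5 $r2=7 $r3=6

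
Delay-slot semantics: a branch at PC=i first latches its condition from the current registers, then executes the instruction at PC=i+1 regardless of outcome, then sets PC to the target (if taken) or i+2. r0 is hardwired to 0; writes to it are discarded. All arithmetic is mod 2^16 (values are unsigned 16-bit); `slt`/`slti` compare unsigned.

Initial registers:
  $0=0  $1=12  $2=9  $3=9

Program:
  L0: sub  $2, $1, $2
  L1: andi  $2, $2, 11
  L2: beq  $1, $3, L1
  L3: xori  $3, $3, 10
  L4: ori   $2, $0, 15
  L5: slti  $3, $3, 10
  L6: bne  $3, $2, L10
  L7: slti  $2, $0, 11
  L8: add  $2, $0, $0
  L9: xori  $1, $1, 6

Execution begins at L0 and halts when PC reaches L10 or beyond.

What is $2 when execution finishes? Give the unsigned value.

1

#0 sub  $2, $1, $2 ; 0/12/3/9
#1 andi  $2, $2, 11 ; 0/12/3/9
#2 beq  $1, $3, L1 ; 0/12/3/9 ; →fallthru
#3 xori  $3, $3, 10 ; 0/12/3/3
#4 ori   $2, $0, 15 ; 0/12/15/3
#5 slti  $3, $3, 10 ; 0/12/15/1
#6 bne  $3, $2, L10 ; 0/12/15/1 ; →target
#7 slti  $2, $0, 11 ; 0/12/1/1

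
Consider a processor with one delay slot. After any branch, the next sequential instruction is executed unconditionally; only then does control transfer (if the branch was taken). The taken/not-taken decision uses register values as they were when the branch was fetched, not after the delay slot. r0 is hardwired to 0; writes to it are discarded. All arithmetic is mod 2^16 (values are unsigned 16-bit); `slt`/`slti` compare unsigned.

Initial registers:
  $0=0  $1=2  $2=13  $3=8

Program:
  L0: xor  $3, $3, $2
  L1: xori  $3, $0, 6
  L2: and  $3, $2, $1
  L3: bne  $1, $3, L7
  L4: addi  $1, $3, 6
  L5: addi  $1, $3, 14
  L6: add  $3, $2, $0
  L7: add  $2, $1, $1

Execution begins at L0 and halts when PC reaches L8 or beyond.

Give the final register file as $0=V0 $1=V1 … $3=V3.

$0=0 $1=6 $2=12 $3=0

#0 xor  $3, $3, $2 ; 0/2/13/5
#1 xori  $3, $0, 6 ; 0/2/13/6
#2 and  $3, $2, $1 ; 0/2/13/0
#3 bne  $1, $3, L7 ; 0/2/13/0 ; →target
#4 addi  $1, $3, 6 ; 0/6/13/0
#7 add  $2, $1, $1 ; 0/6/12/0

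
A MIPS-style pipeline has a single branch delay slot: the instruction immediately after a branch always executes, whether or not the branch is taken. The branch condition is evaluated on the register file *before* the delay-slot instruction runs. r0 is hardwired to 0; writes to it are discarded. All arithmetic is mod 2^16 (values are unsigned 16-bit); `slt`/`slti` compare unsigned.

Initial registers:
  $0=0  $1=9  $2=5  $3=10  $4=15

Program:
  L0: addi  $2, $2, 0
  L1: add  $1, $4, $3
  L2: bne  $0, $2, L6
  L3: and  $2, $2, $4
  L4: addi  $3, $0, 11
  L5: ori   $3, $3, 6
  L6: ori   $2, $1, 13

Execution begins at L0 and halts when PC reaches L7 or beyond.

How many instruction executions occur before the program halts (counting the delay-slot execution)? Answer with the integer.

  step pc=0: addi  $2, $2, 0  regs=(0,9,5,10,15)
  step pc=1: add  $1, $4, $3  regs=(0,25,5,10,15)
  step pc=2: bne  $0, $2, L6  cond=T  regs=(0,25,5,10,15)
  step pc=3: and  $2, $2, $4  regs=(0,25,5,10,15)
  step pc=6: ori   $2, $1, 13  regs=(0,25,29,10,15)

5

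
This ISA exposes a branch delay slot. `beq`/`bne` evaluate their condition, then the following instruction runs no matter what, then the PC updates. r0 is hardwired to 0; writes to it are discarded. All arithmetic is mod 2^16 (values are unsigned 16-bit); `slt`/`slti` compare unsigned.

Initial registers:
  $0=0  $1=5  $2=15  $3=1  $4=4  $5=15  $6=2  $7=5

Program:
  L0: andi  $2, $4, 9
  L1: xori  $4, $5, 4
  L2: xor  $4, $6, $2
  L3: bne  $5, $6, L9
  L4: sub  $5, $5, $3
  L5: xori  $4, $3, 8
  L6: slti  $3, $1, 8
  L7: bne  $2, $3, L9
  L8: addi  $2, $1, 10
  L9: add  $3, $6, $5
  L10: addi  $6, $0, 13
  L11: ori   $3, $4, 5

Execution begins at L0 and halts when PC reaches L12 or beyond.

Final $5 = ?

  step pc=0: andi  $2, $4, 9  regs=(0,5,0,1,4,15,2,5)
  step pc=1: xori  $4, $5, 4  regs=(0,5,0,1,11,15,2,5)
  step pc=2: xor  $4, $6, $2  regs=(0,5,0,1,2,15,2,5)
  step pc=3: bne  $5, $6, L9  cond=T  regs=(0,5,0,1,2,15,2,5)
  step pc=4: sub  $5, $5, $3  regs=(0,5,0,1,2,14,2,5)
  step pc=9: add  $3, $6, $5  regs=(0,5,0,16,2,14,2,5)
  step pc=10: addi  $6, $0, 13  regs=(0,5,0,16,2,14,13,5)
  step pc=11: ori   $3, $4, 5  regs=(0,5,0,7,2,14,13,5)

14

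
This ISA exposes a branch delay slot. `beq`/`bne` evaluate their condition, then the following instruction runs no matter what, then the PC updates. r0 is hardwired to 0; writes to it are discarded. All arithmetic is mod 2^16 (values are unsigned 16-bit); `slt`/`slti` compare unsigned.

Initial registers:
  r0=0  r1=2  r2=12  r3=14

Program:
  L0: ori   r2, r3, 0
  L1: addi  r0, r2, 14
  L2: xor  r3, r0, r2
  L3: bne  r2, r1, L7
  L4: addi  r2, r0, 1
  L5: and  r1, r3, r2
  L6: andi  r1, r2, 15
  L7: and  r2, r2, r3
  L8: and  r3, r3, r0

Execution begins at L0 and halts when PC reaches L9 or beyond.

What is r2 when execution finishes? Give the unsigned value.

0

[0] ori   r2, r3, 0  →  {r0:0, r1:2, r2:14, r3:14}
[1] addi  r0, r2, 14  →  {r0:0, r1:2, r2:14, r3:14}
[2] xor  r3, r0, r2  →  {r0:0, r1:2, r2:14, r3:14}
[3] bne  r2, r1, L7  →  {r0:0, r1:2, r2:14, r3:14}  ⟨branch taken⟩
[4] addi  r2, r0, 1  →  {r0:0, r1:2, r2:1, r3:14}
[7] and  r2, r2, r3  →  {r0:0, r1:2, r2:0, r3:14}
[8] and  r3, r3, r0  →  {r0:0, r1:2, r2:0, r3:0}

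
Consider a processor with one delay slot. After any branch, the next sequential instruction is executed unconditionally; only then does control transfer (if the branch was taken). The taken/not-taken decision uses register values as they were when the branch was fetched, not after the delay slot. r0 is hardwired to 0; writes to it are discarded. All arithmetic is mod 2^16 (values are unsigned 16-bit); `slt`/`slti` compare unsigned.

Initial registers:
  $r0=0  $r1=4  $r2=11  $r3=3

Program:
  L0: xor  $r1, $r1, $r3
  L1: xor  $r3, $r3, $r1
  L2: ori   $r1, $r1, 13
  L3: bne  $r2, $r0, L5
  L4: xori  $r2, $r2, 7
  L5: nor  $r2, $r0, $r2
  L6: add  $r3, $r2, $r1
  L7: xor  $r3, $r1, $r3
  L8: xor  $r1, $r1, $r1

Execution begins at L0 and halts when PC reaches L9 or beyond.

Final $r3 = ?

#0 xor  $r1, $r1, $r3 ; 0/7/11/3
#1 xor  $r3, $r3, $r1 ; 0/7/11/4
#2 ori   $r1, $r1, 13 ; 0/15/11/4
#3 bne  $r2, $r0, L5 ; 0/15/11/4 ; →target
#4 xori  $r2, $r2, 7 ; 0/15/12/4
#5 nor  $r2, $r0, $r2 ; 0/15/65523/4
#6 add  $r3, $r2, $r1 ; 0/15/65523/2
#7 xor  $r3, $r1, $r3 ; 0/15/65523/13
#8 xor  $r1, $r1, $r1 ; 0/0/65523/13

13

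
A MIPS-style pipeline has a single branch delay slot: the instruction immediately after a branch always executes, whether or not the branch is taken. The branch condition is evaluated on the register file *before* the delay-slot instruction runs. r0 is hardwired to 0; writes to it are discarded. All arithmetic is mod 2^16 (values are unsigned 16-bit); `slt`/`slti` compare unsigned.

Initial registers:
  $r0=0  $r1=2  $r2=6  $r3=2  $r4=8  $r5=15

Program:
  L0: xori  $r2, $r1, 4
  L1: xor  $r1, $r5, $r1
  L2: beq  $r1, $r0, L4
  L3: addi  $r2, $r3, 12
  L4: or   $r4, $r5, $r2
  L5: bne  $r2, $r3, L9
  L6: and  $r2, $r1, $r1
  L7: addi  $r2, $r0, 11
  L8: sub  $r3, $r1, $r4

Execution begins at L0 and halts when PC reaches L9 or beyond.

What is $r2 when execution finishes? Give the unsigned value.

[0] xori  $r2, $r1, 4  →  {$r0:0, $r1:2, $r2:6, $r3:2, $r4:8, $r5:15}
[1] xor  $r1, $r5, $r1  →  {$r0:0, $r1:13, $r2:6, $r3:2, $r4:8, $r5:15}
[2] beq  $r1, $r0, L4  →  {$r0:0, $r1:13, $r2:6, $r3:2, $r4:8, $r5:15}  ⟨branch fallthrough⟩
[3] addi  $r2, $r3, 12  →  {$r0:0, $r1:13, $r2:14, $r3:2, $r4:8, $r5:15}
[4] or   $r4, $r5, $r2  →  {$r0:0, $r1:13, $r2:14, $r3:2, $r4:15, $r5:15}
[5] bne  $r2, $r3, L9  →  {$r0:0, $r1:13, $r2:14, $r3:2, $r4:15, $r5:15}  ⟨branch taken⟩
[6] and  $r2, $r1, $r1  →  {$r0:0, $r1:13, $r2:13, $r3:2, $r4:15, $r5:15}

13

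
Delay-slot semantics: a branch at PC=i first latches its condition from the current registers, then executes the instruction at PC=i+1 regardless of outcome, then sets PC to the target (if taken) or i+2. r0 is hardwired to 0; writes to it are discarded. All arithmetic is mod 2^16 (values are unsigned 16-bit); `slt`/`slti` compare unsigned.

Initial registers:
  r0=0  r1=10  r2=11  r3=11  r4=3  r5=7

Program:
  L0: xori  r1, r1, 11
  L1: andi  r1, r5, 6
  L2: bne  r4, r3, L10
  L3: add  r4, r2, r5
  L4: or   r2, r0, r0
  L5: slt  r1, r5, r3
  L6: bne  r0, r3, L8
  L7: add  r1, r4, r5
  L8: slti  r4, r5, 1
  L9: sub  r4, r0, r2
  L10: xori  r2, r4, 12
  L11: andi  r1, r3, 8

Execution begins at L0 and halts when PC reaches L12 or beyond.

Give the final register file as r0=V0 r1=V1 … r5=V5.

#0 xori  r1, r1, 11 ; 0/1/11/11/3/7
#1 andi  r1, r5, 6 ; 0/6/11/11/3/7
#2 bne  r4, r3, L10 ; 0/6/11/11/3/7 ; →target
#3 add  r4, r2, r5 ; 0/6/11/11/18/7
#10 xori  r2, r4, 12 ; 0/6/30/11/18/7
#11 andi  r1, r3, 8 ; 0/8/30/11/18/7

r0=0 r1=8 r2=30 r3=11 r4=18 r5=7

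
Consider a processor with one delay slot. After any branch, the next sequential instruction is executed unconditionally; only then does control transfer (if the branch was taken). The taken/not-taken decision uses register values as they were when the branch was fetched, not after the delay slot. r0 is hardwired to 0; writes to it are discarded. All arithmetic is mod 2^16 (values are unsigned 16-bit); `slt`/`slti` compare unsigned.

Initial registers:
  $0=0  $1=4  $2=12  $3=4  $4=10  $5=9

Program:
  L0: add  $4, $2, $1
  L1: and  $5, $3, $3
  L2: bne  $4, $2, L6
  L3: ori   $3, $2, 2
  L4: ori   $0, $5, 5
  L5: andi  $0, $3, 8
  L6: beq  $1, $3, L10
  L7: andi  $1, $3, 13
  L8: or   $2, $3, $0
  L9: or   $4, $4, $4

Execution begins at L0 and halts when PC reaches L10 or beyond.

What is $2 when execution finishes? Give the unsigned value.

PC=0  add  $4, $2, $1        | $0=0 $1=4 $2=12 $3=4 $4=16 $5=9
PC=1  and  $5, $3, $3        | $0=0 $1=4 $2=12 $3=4 $4=16 $5=4
PC=2  bne  $4, $2, L6        | $0=0 $1=4 $2=12 $3=4 $4=16 $5=4  [TAKEN]
PC=3  ori   $3, $2, 2        | $0=0 $1=4 $2=12 $3=14 $4=16 $5=4
PC=6  beq  $1, $3, L10       | $0=0 $1=4 $2=12 $3=14 $4=16 $5=4  [not taken]
PC=7  andi  $1, $3, 13       | $0=0 $1=12 $2=12 $3=14 $4=16 $5=4
PC=8  or   $2, $3, $0        | $0=0 $1=12 $2=14 $3=14 $4=16 $5=4
PC=9  or   $4, $4, $4        | $0=0 $1=12 $2=14 $3=14 $4=16 $5=4

14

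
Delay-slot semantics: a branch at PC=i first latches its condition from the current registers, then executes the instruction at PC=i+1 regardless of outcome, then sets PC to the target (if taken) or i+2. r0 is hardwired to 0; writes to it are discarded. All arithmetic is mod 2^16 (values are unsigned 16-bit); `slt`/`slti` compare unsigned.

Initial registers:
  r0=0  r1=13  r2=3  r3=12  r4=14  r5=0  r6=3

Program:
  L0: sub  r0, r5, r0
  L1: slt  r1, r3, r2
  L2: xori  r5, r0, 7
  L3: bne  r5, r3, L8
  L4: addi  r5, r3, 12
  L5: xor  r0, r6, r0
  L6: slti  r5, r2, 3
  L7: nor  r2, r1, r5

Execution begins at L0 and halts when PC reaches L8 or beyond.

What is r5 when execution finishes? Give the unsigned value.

24

PC=0  sub  r0, r5, r0        | r0=0 r1=13 r2=3 r3=12 r4=14 r5=0 r6=3
PC=1  slt  r1, r3, r2        | r0=0 r1=0 r2=3 r3=12 r4=14 r5=0 r6=3
PC=2  xori  r5, r0, 7        | r0=0 r1=0 r2=3 r3=12 r4=14 r5=7 r6=3
PC=3  bne  r5, r3, L8        | r0=0 r1=0 r2=3 r3=12 r4=14 r5=7 r6=3  [TAKEN]
PC=4  addi  r5, r3, 12       | r0=0 r1=0 r2=3 r3=12 r4=14 r5=24 r6=3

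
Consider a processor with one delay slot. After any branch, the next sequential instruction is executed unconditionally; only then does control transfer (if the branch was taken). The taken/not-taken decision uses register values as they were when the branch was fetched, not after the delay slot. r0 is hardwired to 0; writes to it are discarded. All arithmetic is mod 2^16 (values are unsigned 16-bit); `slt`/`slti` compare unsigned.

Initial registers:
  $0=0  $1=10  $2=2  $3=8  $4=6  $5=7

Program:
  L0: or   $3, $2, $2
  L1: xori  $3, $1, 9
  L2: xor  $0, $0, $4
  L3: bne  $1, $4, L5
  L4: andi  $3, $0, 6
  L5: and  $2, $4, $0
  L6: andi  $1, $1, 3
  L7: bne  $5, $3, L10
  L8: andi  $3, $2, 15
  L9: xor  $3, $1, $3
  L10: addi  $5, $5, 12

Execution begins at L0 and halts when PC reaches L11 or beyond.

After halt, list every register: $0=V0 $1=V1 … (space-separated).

PC=0  or   $3, $2, $2        | $0=0 $1=10 $2=2 $3=2 $4=6 $5=7
PC=1  xori  $3, $1, 9        | $0=0 $1=10 $2=2 $3=3 $4=6 $5=7
PC=2  xor  $0, $0, $4        | $0=0 $1=10 $2=2 $3=3 $4=6 $5=7
PC=3  bne  $1, $4, L5        | $0=0 $1=10 $2=2 $3=3 $4=6 $5=7  [TAKEN]
PC=4  andi  $3, $0, 6        | $0=0 $1=10 $2=2 $3=0 $4=6 $5=7
PC=5  and  $2, $4, $0        | $0=0 $1=10 $2=0 $3=0 $4=6 $5=7
PC=6  andi  $1, $1, 3        | $0=0 $1=2 $2=0 $3=0 $4=6 $5=7
PC=7  bne  $5, $3, L10       | $0=0 $1=2 $2=0 $3=0 $4=6 $5=7  [TAKEN]
PC=8  andi  $3, $2, 15       | $0=0 $1=2 $2=0 $3=0 $4=6 $5=7
PC=10 addi  $5, $5, 12       | $0=0 $1=2 $2=0 $3=0 $4=6 $5=19

$0=0 $1=2 $2=0 $3=0 $4=6 $5=19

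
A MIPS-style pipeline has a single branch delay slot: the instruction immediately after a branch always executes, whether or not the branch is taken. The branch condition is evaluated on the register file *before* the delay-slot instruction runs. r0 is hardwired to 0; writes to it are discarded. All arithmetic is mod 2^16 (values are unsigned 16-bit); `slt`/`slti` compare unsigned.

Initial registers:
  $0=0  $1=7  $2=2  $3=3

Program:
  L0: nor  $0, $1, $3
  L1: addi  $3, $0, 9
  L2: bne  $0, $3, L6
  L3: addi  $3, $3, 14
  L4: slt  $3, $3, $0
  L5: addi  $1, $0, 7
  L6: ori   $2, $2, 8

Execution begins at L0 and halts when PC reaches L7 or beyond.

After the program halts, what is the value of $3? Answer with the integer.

  step pc=0: nor  $0, $1, $3  regs=(0,7,2,3)
  step pc=1: addi  $3, $0, 9  regs=(0,7,2,9)
  step pc=2: bne  $0, $3, L6  cond=T  regs=(0,7,2,9)
  step pc=3: addi  $3, $3, 14  regs=(0,7,2,23)
  step pc=6: ori   $2, $2, 8  regs=(0,7,10,23)

23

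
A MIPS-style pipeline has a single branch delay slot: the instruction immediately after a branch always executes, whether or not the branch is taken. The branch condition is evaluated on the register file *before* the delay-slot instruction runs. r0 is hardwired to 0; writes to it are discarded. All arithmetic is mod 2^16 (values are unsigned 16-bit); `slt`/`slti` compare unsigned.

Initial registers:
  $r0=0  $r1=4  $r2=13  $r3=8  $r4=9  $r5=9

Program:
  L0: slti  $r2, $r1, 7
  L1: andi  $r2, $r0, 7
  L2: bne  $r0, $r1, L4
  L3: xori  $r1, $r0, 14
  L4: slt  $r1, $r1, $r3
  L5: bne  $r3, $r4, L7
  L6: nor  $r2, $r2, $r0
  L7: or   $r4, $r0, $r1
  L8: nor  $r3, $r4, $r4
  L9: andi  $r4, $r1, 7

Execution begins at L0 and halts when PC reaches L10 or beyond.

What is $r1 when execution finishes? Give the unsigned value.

0

PC=0  slti  $r2, $r1, 7      | $r0=0 $r1=4 $r2=1 $r3=8 $r4=9 $r5=9
PC=1  andi  $r2, $r0, 7      | $r0=0 $r1=4 $r2=0 $r3=8 $r4=9 $r5=9
PC=2  bne  $r0, $r1, L4      | $r0=0 $r1=4 $r2=0 $r3=8 $r4=9 $r5=9  [TAKEN]
PC=3  xori  $r1, $r0, 14     | $r0=0 $r1=14 $r2=0 $r3=8 $r4=9 $r5=9
PC=4  slt  $r1, $r1, $r3     | $r0=0 $r1=0 $r2=0 $r3=8 $r4=9 $r5=9
PC=5  bne  $r3, $r4, L7      | $r0=0 $r1=0 $r2=0 $r3=8 $r4=9 $r5=9  [TAKEN]
PC=6  nor  $r2, $r2, $r0     | $r0=0 $r1=0 $r2=65535 $r3=8 $r4=9 $r5=9
PC=7  or   $r4, $r0, $r1     | $r0=0 $r1=0 $r2=65535 $r3=8 $r4=0 $r5=9
PC=8  nor  $r3, $r4, $r4     | $r0=0 $r1=0 $r2=65535 $r3=65535 $r4=0 $r5=9
PC=9  andi  $r4, $r1, 7      | $r0=0 $r1=0 $r2=65535 $r3=65535 $r4=0 $r5=9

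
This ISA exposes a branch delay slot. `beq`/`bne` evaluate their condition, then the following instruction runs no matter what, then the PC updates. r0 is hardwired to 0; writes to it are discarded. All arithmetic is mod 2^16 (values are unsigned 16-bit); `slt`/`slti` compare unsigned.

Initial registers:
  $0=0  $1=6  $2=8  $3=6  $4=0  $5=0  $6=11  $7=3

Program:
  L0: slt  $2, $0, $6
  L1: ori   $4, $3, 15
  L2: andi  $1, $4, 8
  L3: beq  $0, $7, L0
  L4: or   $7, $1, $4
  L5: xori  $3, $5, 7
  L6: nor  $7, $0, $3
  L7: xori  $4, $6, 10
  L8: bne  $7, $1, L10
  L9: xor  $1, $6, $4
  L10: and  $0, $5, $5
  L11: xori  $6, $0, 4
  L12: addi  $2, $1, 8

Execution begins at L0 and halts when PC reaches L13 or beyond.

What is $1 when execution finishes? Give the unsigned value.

10

#0 slt  $2, $0, $6 ; 0/6/1/6/0/0/11/3
#1 ori   $4, $3, 15 ; 0/6/1/6/15/0/11/3
#2 andi  $1, $4, 8 ; 0/8/1/6/15/0/11/3
#3 beq  $0, $7, L0 ; 0/8/1/6/15/0/11/3 ; →fallthru
#4 or   $7, $1, $4 ; 0/8/1/6/15/0/11/15
#5 xori  $3, $5, 7 ; 0/8/1/7/15/0/11/15
#6 nor  $7, $0, $3 ; 0/8/1/7/15/0/11/65528
#7 xori  $4, $6, 10 ; 0/8/1/7/1/0/11/65528
#8 bne  $7, $1, L10 ; 0/8/1/7/1/0/11/65528 ; →target
#9 xor  $1, $6, $4 ; 0/10/1/7/1/0/11/65528
#10 and  $0, $5, $5 ; 0/10/1/7/1/0/11/65528
#11 xori  $6, $0, 4 ; 0/10/1/7/1/0/4/65528
#12 addi  $2, $1, 8 ; 0/10/18/7/1/0/4/65528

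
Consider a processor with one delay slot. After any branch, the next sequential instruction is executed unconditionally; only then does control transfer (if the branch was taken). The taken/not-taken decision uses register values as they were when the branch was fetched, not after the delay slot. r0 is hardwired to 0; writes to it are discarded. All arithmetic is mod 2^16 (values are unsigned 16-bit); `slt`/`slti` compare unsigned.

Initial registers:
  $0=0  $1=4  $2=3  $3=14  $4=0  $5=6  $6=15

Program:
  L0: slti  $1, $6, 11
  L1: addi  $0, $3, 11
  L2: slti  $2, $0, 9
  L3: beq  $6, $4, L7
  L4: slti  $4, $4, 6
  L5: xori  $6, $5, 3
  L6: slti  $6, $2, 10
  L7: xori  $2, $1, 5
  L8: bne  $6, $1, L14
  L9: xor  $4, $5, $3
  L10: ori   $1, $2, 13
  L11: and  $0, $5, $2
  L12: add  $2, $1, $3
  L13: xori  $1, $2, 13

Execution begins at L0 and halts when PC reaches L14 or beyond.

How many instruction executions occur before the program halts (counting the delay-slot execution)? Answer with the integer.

#0 slti  $1, $6, 11 ; 0/0/3/14/0/6/15
#1 addi  $0, $3, 11 ; 0/0/3/14/0/6/15
#2 slti  $2, $0, 9 ; 0/0/1/14/0/6/15
#3 beq  $6, $4, L7 ; 0/0/1/14/0/6/15 ; →fallthru
#4 slti  $4, $4, 6 ; 0/0/1/14/1/6/15
#5 xori  $6, $5, 3 ; 0/0/1/14/1/6/5
#6 slti  $6, $2, 10 ; 0/0/1/14/1/6/1
#7 xori  $2, $1, 5 ; 0/0/5/14/1/6/1
#8 bne  $6, $1, L14 ; 0/0/5/14/1/6/1 ; →target
#9 xor  $4, $5, $3 ; 0/0/5/14/8/6/1

10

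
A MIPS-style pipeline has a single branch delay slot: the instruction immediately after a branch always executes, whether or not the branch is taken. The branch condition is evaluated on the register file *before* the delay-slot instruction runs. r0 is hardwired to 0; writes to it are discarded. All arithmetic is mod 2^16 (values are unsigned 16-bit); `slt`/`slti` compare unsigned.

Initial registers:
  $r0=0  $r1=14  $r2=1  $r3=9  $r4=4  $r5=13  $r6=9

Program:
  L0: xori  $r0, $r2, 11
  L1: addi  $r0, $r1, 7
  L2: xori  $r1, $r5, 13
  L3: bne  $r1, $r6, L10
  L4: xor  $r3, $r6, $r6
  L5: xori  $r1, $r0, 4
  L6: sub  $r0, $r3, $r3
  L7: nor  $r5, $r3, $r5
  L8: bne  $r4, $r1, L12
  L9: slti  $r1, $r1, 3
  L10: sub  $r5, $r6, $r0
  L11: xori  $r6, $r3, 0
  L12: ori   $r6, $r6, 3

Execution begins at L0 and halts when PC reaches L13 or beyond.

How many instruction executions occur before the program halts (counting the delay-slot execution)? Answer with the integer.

8

#0 xori  $r0, $r2, 11 ; 0/14/1/9/4/13/9
#1 addi  $r0, $r1, 7 ; 0/14/1/9/4/13/9
#2 xori  $r1, $r5, 13 ; 0/0/1/9/4/13/9
#3 bne  $r1, $r6, L10 ; 0/0/1/9/4/13/9 ; →target
#4 xor  $r3, $r6, $r6 ; 0/0/1/0/4/13/9
#10 sub  $r5, $r6, $r0 ; 0/0/1/0/4/9/9
#11 xori  $r6, $r3, 0 ; 0/0/1/0/4/9/0
#12 ori   $r6, $r6, 3 ; 0/0/1/0/4/9/3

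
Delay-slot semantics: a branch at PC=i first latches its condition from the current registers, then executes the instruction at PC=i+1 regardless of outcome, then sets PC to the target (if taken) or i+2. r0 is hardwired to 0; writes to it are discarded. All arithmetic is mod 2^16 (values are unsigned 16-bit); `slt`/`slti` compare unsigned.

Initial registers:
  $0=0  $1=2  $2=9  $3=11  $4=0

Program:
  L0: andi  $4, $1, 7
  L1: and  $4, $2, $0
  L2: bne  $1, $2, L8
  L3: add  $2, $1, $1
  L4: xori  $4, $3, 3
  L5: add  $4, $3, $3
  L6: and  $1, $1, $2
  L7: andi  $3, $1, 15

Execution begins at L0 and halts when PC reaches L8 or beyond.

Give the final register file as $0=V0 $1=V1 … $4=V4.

$0=0 $1=2 $2=4 $3=11 $4=0

PC=0  andi  $4, $1, 7        | $0=0 $1=2 $2=9 $3=11 $4=2
PC=1  and  $4, $2, $0        | $0=0 $1=2 $2=9 $3=11 $4=0
PC=2  bne  $1, $2, L8        | $0=0 $1=2 $2=9 $3=11 $4=0  [TAKEN]
PC=3  add  $2, $1, $1        | $0=0 $1=2 $2=4 $3=11 $4=0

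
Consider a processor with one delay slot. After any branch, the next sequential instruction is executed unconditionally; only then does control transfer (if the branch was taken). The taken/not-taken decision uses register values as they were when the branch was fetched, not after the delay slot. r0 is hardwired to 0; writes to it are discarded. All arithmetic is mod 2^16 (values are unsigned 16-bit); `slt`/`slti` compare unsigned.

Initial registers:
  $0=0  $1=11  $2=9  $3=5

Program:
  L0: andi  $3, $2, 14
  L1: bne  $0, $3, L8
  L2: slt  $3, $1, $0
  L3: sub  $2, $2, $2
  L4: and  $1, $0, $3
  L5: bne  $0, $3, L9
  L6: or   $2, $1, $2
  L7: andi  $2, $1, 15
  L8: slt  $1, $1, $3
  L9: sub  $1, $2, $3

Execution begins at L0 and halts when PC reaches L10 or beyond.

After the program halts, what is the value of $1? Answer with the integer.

[0] andi  $3, $2, 14  →  {$0:0, $1:11, $2:9, $3:8}
[1] bne  $0, $3, L8  →  {$0:0, $1:11, $2:9, $3:8}  ⟨branch taken⟩
[2] slt  $3, $1, $0  →  {$0:0, $1:11, $2:9, $3:0}
[8] slt  $1, $1, $3  →  {$0:0, $1:0, $2:9, $3:0}
[9] sub  $1, $2, $3  →  {$0:0, $1:9, $2:9, $3:0}

9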